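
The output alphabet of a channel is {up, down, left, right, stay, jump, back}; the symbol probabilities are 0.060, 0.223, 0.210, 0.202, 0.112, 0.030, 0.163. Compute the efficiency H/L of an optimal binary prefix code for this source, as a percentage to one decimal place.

Entropy H = −Σ p log₂ p ≈ 2.5973 bits.
Huffman merges: 3/100+3/50→9/100; 9/100+14/125→101/500; 163/1000+101/500→73/200; 101/500+21/100→103/250; 223/1000+73/200→147/250; 103/250+147/250→1. L = 2657/1000 ≈ 2.6570.
Efficiency = H/L = 2.5973/2.6570 = 97.8%.

97.8%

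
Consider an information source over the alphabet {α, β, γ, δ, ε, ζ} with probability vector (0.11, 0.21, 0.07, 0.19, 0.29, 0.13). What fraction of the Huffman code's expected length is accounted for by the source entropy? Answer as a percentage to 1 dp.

Entropy H = −Σ p log₂ p ≈ 2.4474 bits.
Huffman merges: 7/100+11/100→9/50; 13/100+9/50→31/100; 19/100+21/100→2/5; 29/100+31/100→3/5; 2/5+3/5→1. L = 249/100 ≈ 2.4900.
Efficiency = H/L = 2.4474/2.4900 = 98.3%.

98.3%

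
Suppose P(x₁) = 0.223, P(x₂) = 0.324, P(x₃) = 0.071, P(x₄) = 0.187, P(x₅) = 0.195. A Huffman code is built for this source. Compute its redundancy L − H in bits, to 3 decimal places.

0.065 bits

Entropy H = −Σ p log₂ p ≈ 2.1927 bits.
Huffman merges: 71/1000+187/1000→129/500; 39/200+223/1000→209/500; 129/500+81/250→291/500; 209/500+291/500→1. L = 1129/500 ≈ 2.2580.
L − H = 2.2580 − 2.1927 = 0.065 bits.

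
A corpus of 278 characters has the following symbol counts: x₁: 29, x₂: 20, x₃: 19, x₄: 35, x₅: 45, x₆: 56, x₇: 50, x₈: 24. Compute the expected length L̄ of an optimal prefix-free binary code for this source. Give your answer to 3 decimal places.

2.939 bits/symbol

Probabilities are the counts divided by 278.
Repeatedly combine the two least-probable nodes; the expected code length is the sum of the merged weights.
merge 19/278 + 10/139 → 39/278
merge 12/139 + 29/278 → 53/278
merge 35/278 + 39/278 → 37/139
merge 45/278 + 25/139 → 95/278
merge 53/278 + 28/139 → 109/278
merge 37/139 + 95/278 → 169/278
merge 109/278 + 169/278 → 1
L = 39/278 + 53/278 + 37/139 + 95/278 + 109/278 + 169/278 + 1 = 817/278 ≈ 2.939 bits/symbol.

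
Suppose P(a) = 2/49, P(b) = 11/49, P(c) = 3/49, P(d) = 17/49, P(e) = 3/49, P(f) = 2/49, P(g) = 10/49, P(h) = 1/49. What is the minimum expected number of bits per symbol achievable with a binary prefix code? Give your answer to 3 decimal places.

Repeatedly combine the two least-probable nodes; the expected code length is the sum of the merged weights.
merge 1/49 + 2/49 → 3/49
merge 2/49 + 3/49 → 5/49
merge 3/49 + 3/49 → 6/49
merge 5/49 + 6/49 → 11/49
merge 10/49 + 11/49 → 3/7
merge 11/49 + 17/49 → 4/7
merge 3/7 + 4/7 → 1
L = 3/49 + 5/49 + 6/49 + 11/49 + 3/7 + 4/7 + 1 = 123/49 ≈ 2.510 bits/symbol.

2.510 bits/symbol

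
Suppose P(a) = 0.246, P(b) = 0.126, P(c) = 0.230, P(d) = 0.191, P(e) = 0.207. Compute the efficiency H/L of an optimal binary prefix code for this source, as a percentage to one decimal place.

98.8%

Entropy H = −Σ p log₂ p ≈ 2.2885 bits.
Huffman merges: 63/500+191/1000→317/1000; 207/1000+23/100→437/1000; 123/500+317/1000→563/1000; 437/1000+563/1000→1. L = 2317/1000 ≈ 2.3170.
Efficiency = H/L = 2.2885/2.3170 = 98.8%.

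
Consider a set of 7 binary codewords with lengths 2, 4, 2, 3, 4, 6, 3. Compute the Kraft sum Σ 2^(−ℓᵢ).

With common denominator 2^6 = 64: Σ 2^(−ℓᵢ) = 16/64 + 4/64 + 16/64 + 8/64 + 4/64 + 1/64 + 8/64 = 57/64 = 0.890625.

0.890625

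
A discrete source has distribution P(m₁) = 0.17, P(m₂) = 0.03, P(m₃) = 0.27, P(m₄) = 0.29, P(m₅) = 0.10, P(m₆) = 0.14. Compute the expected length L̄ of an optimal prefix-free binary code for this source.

Repeatedly combine the two least-probable nodes; the expected code length is the sum of the merged weights.
merge 3/100 + 1/10 → 13/100
merge 13/100 + 7/50 → 27/100
merge 17/100 + 27/100 → 11/25
merge 27/100 + 29/100 → 14/25
merge 11/25 + 14/25 → 1
L = 13/100 + 27/100 + 11/25 + 14/25 + 1 = 12/5 = 2.4 bits/symbol.

2.4 bits/symbol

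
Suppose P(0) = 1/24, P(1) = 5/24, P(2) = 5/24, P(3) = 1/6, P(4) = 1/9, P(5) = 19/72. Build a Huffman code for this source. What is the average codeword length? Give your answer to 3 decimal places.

2.472 bits/symbol

Repeatedly combine the two least-probable nodes; the expected code length is the sum of the merged weights.
merge 1/24 + 1/9 → 11/72
merge 11/72 + 1/6 → 23/72
merge 5/24 + 5/24 → 5/12
merge 19/72 + 23/72 → 7/12
merge 5/12 + 7/12 → 1
L = 11/72 + 23/72 + 5/12 + 7/12 + 1 = 89/36 ≈ 2.472 bits/symbol.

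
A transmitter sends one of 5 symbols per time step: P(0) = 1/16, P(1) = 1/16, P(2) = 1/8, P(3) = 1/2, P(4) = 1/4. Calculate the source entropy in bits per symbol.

Each probability is a power of 1/2, so log₂(1/p) is an integer.
H = Σ p·log₂(1/p) = 1/16·4 + 1/16·4 + 1/8·3 + 1/2·1 + 1/4·2 = 1.875 bits.

1.875 bits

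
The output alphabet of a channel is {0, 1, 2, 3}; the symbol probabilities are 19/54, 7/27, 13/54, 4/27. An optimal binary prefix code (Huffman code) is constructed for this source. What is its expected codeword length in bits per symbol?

2 bits/symbol

Repeatedly combine the two least-probable nodes; the expected code length is the sum of the merged weights.
merge 4/27 + 13/54 → 7/18
merge 7/27 + 19/54 → 11/18
merge 7/18 + 11/18 → 1
L = 7/18 + 11/18 + 1 = 2 bits/symbol.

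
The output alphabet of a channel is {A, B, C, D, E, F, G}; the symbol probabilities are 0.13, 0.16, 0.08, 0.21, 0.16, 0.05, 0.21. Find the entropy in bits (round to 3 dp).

H = −Σ pᵢ log₂ pᵢ.
−0.13·log₂(0.13) = 0.3826
−0.16·log₂(0.16) = 0.4230
−0.08·log₂(0.08) = 0.2915
−0.21·log₂(0.21) = 0.4728
−0.16·log₂(0.16) = 0.4230
−0.05·log₂(0.05) = 0.2161
−0.21·log₂(0.21) = 0.4728
Sum ≈ 2.6819 → 2.682 bits.

2.682 bits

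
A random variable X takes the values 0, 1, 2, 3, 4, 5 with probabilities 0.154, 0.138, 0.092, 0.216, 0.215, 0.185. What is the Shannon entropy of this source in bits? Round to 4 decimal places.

2.5313 bits

H = −Σ pᵢ log₂ pᵢ.
−0.154·log₂(0.154) = 0.4156
−0.138·log₂(0.138) = 0.3943
−0.092·log₂(0.092) = 0.3167
−0.216·log₂(0.216) = 0.4776
−0.215·log₂(0.215) = 0.4768
−0.185·log₂(0.185) = 0.4504
Sum ≈ 2.5313 → 2.5313 bits.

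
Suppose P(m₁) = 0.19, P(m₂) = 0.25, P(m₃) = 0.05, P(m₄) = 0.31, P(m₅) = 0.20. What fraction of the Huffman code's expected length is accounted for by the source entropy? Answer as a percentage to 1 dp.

Entropy H = −Σ p log₂ p ≈ 2.1595 bits.
Huffman merges: 1/20+19/100→6/25; 1/5+6/25→11/25; 1/4+31/100→14/25; 11/25+14/25→1. L = 56/25 ≈ 2.2400.
Efficiency = H/L = 2.1595/2.2400 = 96.4%.

96.4%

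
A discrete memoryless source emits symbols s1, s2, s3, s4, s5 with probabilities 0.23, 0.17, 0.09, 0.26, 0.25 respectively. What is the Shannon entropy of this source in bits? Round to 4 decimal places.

2.2402 bits

H = −Σ pᵢ log₂ pᵢ.
−0.23·log₂(0.23) = 0.4877
−0.17·log₂(0.17) = 0.4346
−0.09·log₂(0.09) = 0.3127
−0.26·log₂(0.26) = 0.5053
−0.25·log₂(0.25) = 0.5000
Sum ≈ 2.2402 → 2.2402 bits.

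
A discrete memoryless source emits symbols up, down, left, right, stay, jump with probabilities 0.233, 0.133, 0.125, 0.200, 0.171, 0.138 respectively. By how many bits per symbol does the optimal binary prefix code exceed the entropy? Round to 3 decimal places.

Entropy H = −Σ p log₂ p ≈ 2.5462 bits.
Huffman merges: 1/8+133/1000→129/500; 69/500+171/1000→309/1000; 1/5+233/1000→433/1000; 129/500+309/1000→567/1000; 433/1000+567/1000→1. L = 2567/1000 ≈ 2.5670.
L − H = 2.5670 − 2.5462 = 0.021 bits.

0.021 bits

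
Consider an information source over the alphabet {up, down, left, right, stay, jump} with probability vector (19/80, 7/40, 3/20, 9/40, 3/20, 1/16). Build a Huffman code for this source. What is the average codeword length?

Repeatedly combine the two least-probable nodes; the expected code length is the sum of the merged weights.
merge 1/16 + 3/20 → 17/80
merge 3/20 + 7/40 → 13/40
merge 17/80 + 9/40 → 7/16
merge 19/80 + 13/40 → 9/16
merge 7/16 + 9/16 → 1
L = 17/80 + 13/40 + 7/16 + 9/16 + 1 = 203/80 = 2.5375 bits/symbol.

2.5375 bits/symbol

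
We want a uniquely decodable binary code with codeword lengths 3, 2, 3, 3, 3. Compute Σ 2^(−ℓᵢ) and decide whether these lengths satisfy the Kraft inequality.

With common denominator 2^3 = 8: Σ 2^(−ℓᵢ) = 1/8 + 2/8 + 1/8 + 1/8 + 1/8 = 6/8 = 0.75.
Kraft's inequality requires Σ ≤ 1; here Σ = 0.75 ≤ 1, so such a prefix code exists.

0.75; yes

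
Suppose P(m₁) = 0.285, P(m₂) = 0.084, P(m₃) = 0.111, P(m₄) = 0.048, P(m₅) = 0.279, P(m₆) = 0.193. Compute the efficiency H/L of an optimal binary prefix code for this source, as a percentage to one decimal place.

Entropy H = −Σ p log₂ p ≈ 2.3505 bits.
Huffman merges: 6/125+21/250→33/250; 111/1000+33/250→243/1000; 193/1000+243/1000→109/250; 279/1000+57/200→141/250; 109/250+141/250→1. L = 19/8 ≈ 2.3750.
Efficiency = H/L = 2.3505/2.3750 = 99.0%.

99.0%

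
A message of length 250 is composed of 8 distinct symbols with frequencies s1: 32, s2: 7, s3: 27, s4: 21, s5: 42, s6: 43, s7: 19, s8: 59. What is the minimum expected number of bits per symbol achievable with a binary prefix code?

Probabilities are the counts divided by 250.
Repeatedly combine the two least-probable nodes; the expected code length is the sum of the merged weights.
merge 7/250 + 19/250 → 13/125
merge 21/250 + 13/125 → 47/250
merge 27/250 + 16/125 → 59/250
merge 21/125 + 43/250 → 17/50
merge 47/250 + 59/250 → 53/125
merge 59/250 + 17/50 → 72/125
merge 53/125 + 72/125 → 1
L = 13/125 + 47/250 + 59/250 + 17/50 + 53/125 + 72/125 + 1 = 717/250 = 2.868 bits/symbol.

2.868 bits/symbol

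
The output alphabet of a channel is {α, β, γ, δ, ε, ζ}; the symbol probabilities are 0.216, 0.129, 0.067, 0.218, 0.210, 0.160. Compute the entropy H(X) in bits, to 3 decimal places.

2.495 bits

H = −Σ pᵢ log₂ pᵢ.
−0.216·log₂(0.216) = 0.4776
−0.129·log₂(0.129) = 0.3811
−0.067·log₂(0.067) = 0.2613
−0.218·log₂(0.218) = 0.4791
−0.210·log₂(0.210) = 0.4728
−0.160·log₂(0.160) = 0.4230
Sum ≈ 2.4949 → 2.495 bits.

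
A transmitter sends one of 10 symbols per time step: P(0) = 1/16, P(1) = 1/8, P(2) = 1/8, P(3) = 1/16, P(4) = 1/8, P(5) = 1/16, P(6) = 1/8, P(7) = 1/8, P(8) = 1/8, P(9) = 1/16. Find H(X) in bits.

Each probability is a power of 1/2, so log₂(1/p) is an integer.
H = Σ p·log₂(1/p) = 1/16·4 + 1/8·3 + 1/8·3 + 1/16·4 + 1/8·3 + 1/16·4 + 1/8·3 + 1/8·3 + 1/8·3 + 1/16·4 = 3.25 bits.

3.25 bits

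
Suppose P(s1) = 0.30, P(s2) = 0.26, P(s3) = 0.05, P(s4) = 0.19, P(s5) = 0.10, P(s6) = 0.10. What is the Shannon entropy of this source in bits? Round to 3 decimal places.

H = −Σ pᵢ log₂ pᵢ.
−0.30·log₂(0.30) = 0.5211
−0.26·log₂(0.26) = 0.5053
−0.05·log₂(0.05) = 0.2161
−0.19·log₂(0.19) = 0.4552
−0.10·log₂(0.10) = 0.3322
−0.10·log₂(0.10) = 0.3322
Sum ≈ 2.3621 → 2.362 bits.

2.362 bits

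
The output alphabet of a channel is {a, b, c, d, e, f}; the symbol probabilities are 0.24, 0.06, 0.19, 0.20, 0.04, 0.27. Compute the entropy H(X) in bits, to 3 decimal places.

H = −Σ pᵢ log₂ pᵢ.
−0.24·log₂(0.24) = 0.4941
−0.06·log₂(0.06) = 0.2435
−0.19·log₂(0.19) = 0.4552
−0.20·log₂(0.20) = 0.4644
−0.04·log₂(0.04) = 0.1858
−0.27·log₂(0.27) = 0.5100
Sum ≈ 2.3531 → 2.353 bits.

2.353 bits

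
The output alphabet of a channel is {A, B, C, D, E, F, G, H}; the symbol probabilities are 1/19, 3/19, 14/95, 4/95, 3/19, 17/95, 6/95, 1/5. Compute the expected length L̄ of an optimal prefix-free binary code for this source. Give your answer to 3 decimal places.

2.874 bits/symbol

Repeatedly combine the two least-probable nodes; the expected code length is the sum of the merged weights.
merge 4/95 + 1/19 → 9/95
merge 6/95 + 9/95 → 3/19
merge 14/95 + 3/19 → 29/95
merge 3/19 + 3/19 → 6/19
merge 17/95 + 1/5 → 36/95
merge 29/95 + 6/19 → 59/95
merge 36/95 + 59/95 → 1
L = 9/95 + 3/19 + 29/95 + 6/19 + 36/95 + 59/95 + 1 = 273/95 ≈ 2.874 bits/symbol.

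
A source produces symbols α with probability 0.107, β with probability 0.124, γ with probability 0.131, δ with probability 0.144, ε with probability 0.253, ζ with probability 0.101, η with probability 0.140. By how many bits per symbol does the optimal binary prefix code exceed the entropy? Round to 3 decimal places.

Entropy H = −Σ p log₂ p ≈ 2.7380 bits.
Huffman merges: 101/1000+107/1000→26/125; 31/250+131/1000→51/200; 7/50+18/125→71/250; 26/125+253/1000→461/1000; 51/200+71/250→539/1000; 461/1000+539/1000→1. L = 2747/1000 ≈ 2.7470.
L − H = 2.7470 − 2.7380 = 0.009 bits.

0.009 bits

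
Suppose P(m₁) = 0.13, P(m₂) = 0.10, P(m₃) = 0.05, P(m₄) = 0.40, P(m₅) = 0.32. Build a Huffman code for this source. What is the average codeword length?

2.03 bits/symbol

Repeatedly combine the two least-probable nodes; the expected code length is the sum of the merged weights.
merge 1/20 + 1/10 → 3/20
merge 13/100 + 3/20 → 7/25
merge 7/25 + 8/25 → 3/5
merge 2/5 + 3/5 → 1
L = 3/20 + 7/25 + 3/5 + 1 = 203/100 = 2.03 bits/symbol.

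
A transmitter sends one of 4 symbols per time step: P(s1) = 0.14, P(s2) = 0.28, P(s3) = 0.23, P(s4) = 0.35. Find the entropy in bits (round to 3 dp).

H = −Σ pᵢ log₂ pᵢ.
−0.14·log₂(0.14) = 0.3971
−0.28·log₂(0.28) = 0.5142
−0.23·log₂(0.23) = 0.4877
−0.35·log₂(0.35) = 0.5301
Sum ≈ 1.9291 → 1.929 bits.

1.929 bits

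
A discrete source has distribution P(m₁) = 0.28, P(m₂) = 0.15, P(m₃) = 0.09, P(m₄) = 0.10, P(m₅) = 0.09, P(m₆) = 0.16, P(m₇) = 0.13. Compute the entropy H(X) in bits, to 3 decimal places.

H = −Σ pᵢ log₂ pᵢ.
−0.28·log₂(0.28) = 0.5142
−0.15·log₂(0.15) = 0.4105
−0.09·log₂(0.09) = 0.3127
−0.10·log₂(0.10) = 0.3322
−0.09·log₂(0.09) = 0.3127
−0.16·log₂(0.16) = 0.4230
−0.13·log₂(0.13) = 0.3826
Sum ≈ 2.6879 → 2.688 bits.

2.688 bits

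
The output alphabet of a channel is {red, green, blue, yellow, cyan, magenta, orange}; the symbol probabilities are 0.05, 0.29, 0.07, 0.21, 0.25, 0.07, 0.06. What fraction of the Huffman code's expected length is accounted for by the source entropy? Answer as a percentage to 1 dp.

Entropy H = −Σ p log₂ p ≈ 2.4875 bits.
Huffman merges: 1/20+3/50→11/100; 7/100+7/100→7/50; 11/100+7/50→1/4; 21/100+1/4→23/50; 1/4+29/100→27/50; 23/50+27/50→1. L = 5/2 ≈ 2.5000.
Efficiency = H/L = 2.4875/2.5000 = 99.5%.

99.5%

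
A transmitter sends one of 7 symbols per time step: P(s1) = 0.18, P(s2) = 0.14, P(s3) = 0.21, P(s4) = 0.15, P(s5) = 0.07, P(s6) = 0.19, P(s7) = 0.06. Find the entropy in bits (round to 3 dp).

2.693 bits

H = −Σ pᵢ log₂ pᵢ.
−0.18·log₂(0.18) = 0.4453
−0.14·log₂(0.14) = 0.3971
−0.21·log₂(0.21) = 0.4728
−0.15·log₂(0.15) = 0.4105
−0.07·log₂(0.07) = 0.2686
−0.19·log₂(0.19) = 0.4552
−0.06·log₂(0.06) = 0.2435
Sum ≈ 2.6931 → 2.693 bits.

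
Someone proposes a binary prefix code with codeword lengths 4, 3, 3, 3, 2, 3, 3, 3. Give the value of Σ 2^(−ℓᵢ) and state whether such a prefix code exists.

With common denominator 2^4 = 16: Σ 2^(−ℓᵢ) = 1/16 + 2/16 + 2/16 + 2/16 + 4/16 + 2/16 + 2/16 + 2/16 = 17/16 = 1.0625.
Kraft's inequality requires Σ ≤ 1; here Σ = 1.0625 > 1, so no such prefix code exists.

1.0625; no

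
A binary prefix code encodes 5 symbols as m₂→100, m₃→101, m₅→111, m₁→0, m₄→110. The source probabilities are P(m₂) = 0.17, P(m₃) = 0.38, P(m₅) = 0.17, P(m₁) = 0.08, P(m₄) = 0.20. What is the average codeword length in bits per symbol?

L̄ = Σ pᵢ·ℓᵢ = 0.17·3 + 0.38·3 + 0.17·3 + 0.08·1 + 0.20·3 = 2.84 bits/symbol.

2.84 bits/symbol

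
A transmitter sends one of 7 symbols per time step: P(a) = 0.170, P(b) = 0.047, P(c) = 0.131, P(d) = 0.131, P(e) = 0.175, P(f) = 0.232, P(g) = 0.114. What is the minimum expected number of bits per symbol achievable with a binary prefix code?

2.754 bits/symbol

Repeatedly combine the two least-probable nodes; the expected code length is the sum of the merged weights.
merge 47/1000 + 57/500 → 161/1000
merge 131/1000 + 131/1000 → 131/500
merge 161/1000 + 17/100 → 331/1000
merge 7/40 + 29/125 → 407/1000
merge 131/500 + 331/1000 → 593/1000
merge 407/1000 + 593/1000 → 1
L = 161/1000 + 131/500 + 331/1000 + 407/1000 + 593/1000 + 1 = 1377/500 = 2.754 bits/symbol.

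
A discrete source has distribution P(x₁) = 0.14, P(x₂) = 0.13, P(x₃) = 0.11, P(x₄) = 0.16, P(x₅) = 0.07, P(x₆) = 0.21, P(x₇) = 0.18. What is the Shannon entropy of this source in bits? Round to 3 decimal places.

2.740 bits

H = −Σ pᵢ log₂ pᵢ.
−0.14·log₂(0.14) = 0.3971
−0.13·log₂(0.13) = 0.3826
−0.11·log₂(0.11) = 0.3503
−0.16·log₂(0.16) = 0.4230
−0.07·log₂(0.07) = 0.2686
−0.21·log₂(0.21) = 0.4728
−0.18·log₂(0.18) = 0.4453
Sum ≈ 2.7397 → 2.740 bits.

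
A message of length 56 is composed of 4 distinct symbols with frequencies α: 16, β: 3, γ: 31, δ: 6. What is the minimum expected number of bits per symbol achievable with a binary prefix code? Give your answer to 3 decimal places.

1.607 bits/symbol

Probabilities are the counts divided by 56.
Repeatedly combine the two least-probable nodes; the expected code length is the sum of the merged weights.
merge 3/56 + 3/28 → 9/56
merge 9/56 + 2/7 → 25/56
merge 25/56 + 31/56 → 1
L = 9/56 + 25/56 + 1 = 45/28 ≈ 1.607 bits/symbol.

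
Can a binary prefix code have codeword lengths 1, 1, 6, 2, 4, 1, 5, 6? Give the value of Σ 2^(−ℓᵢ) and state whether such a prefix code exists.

With common denominator 2^6 = 64: Σ 2^(−ℓᵢ) = 32/64 + 32/64 + 1/64 + 16/64 + 4/64 + 32/64 + 2/64 + 1/64 = 120/64 = 1.875.
Kraft's inequality requires Σ ≤ 1; here Σ = 1.875 > 1, so no such prefix code exists.

1.875; no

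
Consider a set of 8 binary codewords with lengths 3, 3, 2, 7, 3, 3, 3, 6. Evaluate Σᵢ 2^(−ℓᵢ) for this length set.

0.8984375

With common denominator 2^7 = 128: Σ 2^(−ℓᵢ) = 16/128 + 16/128 + 32/128 + 1/128 + 16/128 + 16/128 + 16/128 + 2/128 = 115/128 = 0.8984375.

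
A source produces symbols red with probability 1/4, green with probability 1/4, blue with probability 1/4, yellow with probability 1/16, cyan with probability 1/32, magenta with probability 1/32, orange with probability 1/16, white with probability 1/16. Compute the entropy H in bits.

2.5625 bits

Each probability is a power of 1/2, so log₂(1/p) is an integer.
H = Σ p·log₂(1/p) = 1/4·2 + 1/4·2 + 1/4·2 + 1/16·4 + 1/32·5 + 1/32·5 + 1/16·4 + 1/16·4 = 2.5625 bits.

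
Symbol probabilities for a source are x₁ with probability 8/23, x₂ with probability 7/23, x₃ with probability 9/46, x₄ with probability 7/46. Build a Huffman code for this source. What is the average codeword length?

Repeatedly combine the two least-probable nodes; the expected code length is the sum of the merged weights.
merge 7/46 + 9/46 → 8/23
merge 7/23 + 8/23 → 15/23
merge 8/23 + 15/23 → 1
L = 8/23 + 15/23 + 1 = 2 bits/symbol.

2 bits/symbol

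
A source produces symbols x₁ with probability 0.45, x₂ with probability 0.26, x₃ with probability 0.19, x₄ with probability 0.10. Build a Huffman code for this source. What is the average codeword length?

Repeatedly combine the two least-probable nodes; the expected code length is the sum of the merged weights.
merge 1/10 + 19/100 → 29/100
merge 13/50 + 29/100 → 11/20
merge 9/20 + 11/20 → 1
L = 29/100 + 11/20 + 1 = 46/25 = 1.84 bits/symbol.

1.84 bits/symbol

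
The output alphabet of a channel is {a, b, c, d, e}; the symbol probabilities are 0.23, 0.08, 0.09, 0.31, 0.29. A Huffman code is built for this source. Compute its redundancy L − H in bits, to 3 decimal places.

Entropy H = −Σ p log₂ p ≈ 2.1335 bits.
Huffman merges: 2/25+9/100→17/100; 17/100+23/100→2/5; 29/100+31/100→3/5; 2/5+3/5→1. L = 217/100 ≈ 2.1700.
L − H = 2.1700 − 2.1335 = 0.036 bits.

0.036 bits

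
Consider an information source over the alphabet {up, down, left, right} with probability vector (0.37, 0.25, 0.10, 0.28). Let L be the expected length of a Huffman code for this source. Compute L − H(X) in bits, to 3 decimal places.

0.103 bits

Entropy H = −Σ p log₂ p ≈ 1.8771 bits.
Huffman merges: 1/10+1/4→7/20; 7/25+7/20→63/100; 37/100+63/100→1. L = 99/50 ≈ 1.9800.
L − H = 1.9800 − 1.8771 = 0.103 bits.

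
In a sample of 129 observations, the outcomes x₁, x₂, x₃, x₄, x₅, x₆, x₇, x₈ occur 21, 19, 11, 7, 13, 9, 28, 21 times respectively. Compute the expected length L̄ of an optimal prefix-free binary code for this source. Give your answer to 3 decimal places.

Probabilities are the counts divided by 129.
Repeatedly combine the two least-probable nodes; the expected code length is the sum of the merged weights.
merge 7/129 + 3/43 → 16/129
merge 11/129 + 13/129 → 8/43
merge 16/129 + 19/129 → 35/129
merge 7/43 + 7/43 → 14/43
merge 8/43 + 28/129 → 52/129
merge 35/129 + 14/43 → 77/129
merge 52/129 + 77/129 → 1
L = 16/129 + 8/43 + 35/129 + 14/43 + 52/129 + 77/129 + 1 = 125/43 ≈ 2.907 bits/symbol.

2.907 bits/symbol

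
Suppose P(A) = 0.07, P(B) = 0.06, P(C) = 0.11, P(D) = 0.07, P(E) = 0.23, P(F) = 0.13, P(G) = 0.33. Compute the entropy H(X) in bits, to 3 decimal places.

2.529 bits

H = −Σ pᵢ log₂ pᵢ.
−0.07·log₂(0.07) = 0.2686
−0.06·log₂(0.06) = 0.2435
−0.11·log₂(0.11) = 0.3503
−0.07·log₂(0.07) = 0.2686
−0.23·log₂(0.23) = 0.4877
−0.13·log₂(0.13) = 0.3826
−0.33·log₂(0.33) = 0.5278
Sum ≈ 2.5291 → 2.529 bits.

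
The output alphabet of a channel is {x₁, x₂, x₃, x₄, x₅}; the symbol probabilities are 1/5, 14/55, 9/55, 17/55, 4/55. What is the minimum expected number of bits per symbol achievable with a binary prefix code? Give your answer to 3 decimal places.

Repeatedly combine the two least-probable nodes; the expected code length is the sum of the merged weights.
merge 4/55 + 9/55 → 13/55
merge 1/5 + 13/55 → 24/55
merge 14/55 + 17/55 → 31/55
merge 24/55 + 31/55 → 1
L = 13/55 + 24/55 + 31/55 + 1 = 123/55 ≈ 2.236 bits/symbol.

2.236 bits/symbol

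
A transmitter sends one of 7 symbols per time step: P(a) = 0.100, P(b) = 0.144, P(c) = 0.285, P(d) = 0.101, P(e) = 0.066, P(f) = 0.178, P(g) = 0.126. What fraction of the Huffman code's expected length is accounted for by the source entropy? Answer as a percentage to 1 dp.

Entropy H = −Σ p log₂ p ≈ 2.6636 bits.
Huffman merges: 33/500+1/10→83/500; 101/1000+63/500→227/1000; 18/125+83/500→31/100; 89/500+227/1000→81/200; 57/200+31/100→119/200; 81/200+119/200→1. L = 2703/1000 ≈ 2.7030.
Efficiency = H/L = 2.6636/2.7030 = 98.5%.

98.5%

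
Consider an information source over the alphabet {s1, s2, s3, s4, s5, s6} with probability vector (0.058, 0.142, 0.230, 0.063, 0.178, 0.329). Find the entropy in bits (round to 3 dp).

H = −Σ pᵢ log₂ pᵢ.
−0.058·log₂(0.058) = 0.2383
−0.142·log₂(0.142) = 0.3999
−0.230·log₂(0.230) = 0.4877
−0.063·log₂(0.063) = 0.2513
−0.178·log₂(0.178) = 0.4432
−0.329·log₂(0.329) = 0.5277
Sum ≈ 2.3480 → 2.348 bits.

2.348 bits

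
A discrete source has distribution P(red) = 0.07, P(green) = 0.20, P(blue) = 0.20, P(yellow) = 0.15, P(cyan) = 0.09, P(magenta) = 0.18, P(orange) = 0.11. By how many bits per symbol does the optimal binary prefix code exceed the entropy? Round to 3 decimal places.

0.044 bits

Entropy H = −Σ p log₂ p ≈ 2.7161 bits.
Huffman merges: 7/100+9/100→4/25; 11/100+3/20→13/50; 4/25+9/50→17/50; 1/5+1/5→2/5; 13/50+17/50→3/5; 2/5+3/5→1. L = 69/25 ≈ 2.7600.
L − H = 2.7600 − 2.7161 = 0.044 bits.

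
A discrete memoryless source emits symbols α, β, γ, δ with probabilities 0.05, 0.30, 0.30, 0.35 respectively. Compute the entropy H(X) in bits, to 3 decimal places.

H = −Σ pᵢ log₂ pᵢ.
−0.05·log₂(0.05) = 0.2161
−0.30·log₂(0.30) = 0.5211
−0.30·log₂(0.30) = 0.5211
−0.35·log₂(0.35) = 0.5301
Sum ≈ 1.7884 → 1.788 bits.

1.788 bits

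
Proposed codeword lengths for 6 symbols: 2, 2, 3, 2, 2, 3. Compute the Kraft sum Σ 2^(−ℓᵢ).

With common denominator 2^3 = 8: Σ 2^(−ℓᵢ) = 2/8 + 2/8 + 1/8 + 2/8 + 2/8 + 1/8 = 10/8 = 1.25.

1.25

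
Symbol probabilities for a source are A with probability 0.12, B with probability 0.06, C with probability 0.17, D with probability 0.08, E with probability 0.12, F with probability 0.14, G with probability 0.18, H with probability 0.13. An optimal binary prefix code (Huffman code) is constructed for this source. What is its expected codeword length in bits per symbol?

Repeatedly combine the two least-probable nodes; the expected code length is the sum of the merged weights.
merge 3/50 + 2/25 → 7/50
merge 3/25 + 3/25 → 6/25
merge 13/100 + 7/50 → 27/100
merge 7/50 + 17/100 → 31/100
merge 9/50 + 6/25 → 21/50
merge 27/100 + 31/100 → 29/50
merge 21/50 + 29/50 → 1
L = 7/50 + 6/25 + 27/100 + 31/100 + 21/50 + 29/50 + 1 = 74/25 = 2.96 bits/symbol.

2.96 bits/symbol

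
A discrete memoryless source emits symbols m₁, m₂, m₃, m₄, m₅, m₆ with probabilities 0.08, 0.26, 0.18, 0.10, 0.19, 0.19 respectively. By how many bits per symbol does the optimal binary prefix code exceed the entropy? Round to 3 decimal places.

Entropy H = −Σ p log₂ p ≈ 2.4848 bits.
Huffman merges: 2/25+1/10→9/50; 9/50+9/50→9/25; 19/100+19/100→19/50; 13/50+9/25→31/50; 19/50+31/50→1. L = 127/50 ≈ 2.5400.
L − H = 2.5400 − 2.4848 = 0.055 bits.

0.055 bits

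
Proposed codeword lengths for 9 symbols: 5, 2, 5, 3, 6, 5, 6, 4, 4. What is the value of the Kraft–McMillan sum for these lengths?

With common denominator 2^6 = 64: Σ 2^(−ℓᵢ) = 2/64 + 16/64 + 2/64 + 8/64 + 1/64 + 2/64 + 1/64 + 4/64 + 4/64 = 40/64 = 0.625.

0.625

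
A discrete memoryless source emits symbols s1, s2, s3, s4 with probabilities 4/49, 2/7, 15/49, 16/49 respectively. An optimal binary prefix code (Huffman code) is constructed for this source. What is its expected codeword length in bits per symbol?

2 bits/symbol

Repeatedly combine the two least-probable nodes; the expected code length is the sum of the merged weights.
merge 4/49 + 2/7 → 18/49
merge 15/49 + 16/49 → 31/49
merge 18/49 + 31/49 → 1
L = 18/49 + 31/49 + 1 = 2 bits/symbol.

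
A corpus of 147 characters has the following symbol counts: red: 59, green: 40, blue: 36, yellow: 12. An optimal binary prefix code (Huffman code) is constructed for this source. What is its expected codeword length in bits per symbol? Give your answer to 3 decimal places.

1.925 bits/symbol

Probabilities are the counts divided by 147.
Repeatedly combine the two least-probable nodes; the expected code length is the sum of the merged weights.
merge 4/49 + 12/49 → 16/49
merge 40/147 + 16/49 → 88/147
merge 59/147 + 88/147 → 1
L = 16/49 + 88/147 + 1 = 283/147 ≈ 1.925 bits/symbol.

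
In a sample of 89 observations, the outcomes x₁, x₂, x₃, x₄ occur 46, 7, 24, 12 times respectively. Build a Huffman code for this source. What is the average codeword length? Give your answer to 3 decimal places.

1.697 bits/symbol

Probabilities are the counts divided by 89.
Repeatedly combine the two least-probable nodes; the expected code length is the sum of the merged weights.
merge 7/89 + 12/89 → 19/89
merge 19/89 + 24/89 → 43/89
merge 43/89 + 46/89 → 1
L = 19/89 + 43/89 + 1 = 151/89 ≈ 1.697 bits/symbol.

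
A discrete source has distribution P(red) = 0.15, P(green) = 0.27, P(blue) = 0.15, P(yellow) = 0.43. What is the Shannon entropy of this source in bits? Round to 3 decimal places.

H = −Σ pᵢ log₂ pᵢ.
−0.15·log₂(0.15) = 0.4105
−0.27·log₂(0.27) = 0.5100
−0.15·log₂(0.15) = 0.4105
−0.43·log₂(0.43) = 0.5236
Sum ≈ 1.8547 → 1.855 bits.

1.855 bits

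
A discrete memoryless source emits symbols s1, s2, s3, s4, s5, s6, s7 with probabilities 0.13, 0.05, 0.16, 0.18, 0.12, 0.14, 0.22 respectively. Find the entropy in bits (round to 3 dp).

2.712 bits

H = −Σ pᵢ log₂ pᵢ.
−0.13·log₂(0.13) = 0.3826
−0.05·log₂(0.05) = 0.2161
−0.16·log₂(0.16) = 0.4230
−0.18·log₂(0.18) = 0.4453
−0.12·log₂(0.12) = 0.3671
−0.14·log₂(0.14) = 0.3971
−0.22·log₂(0.22) = 0.4806
Sum ≈ 2.7118 → 2.712 bits.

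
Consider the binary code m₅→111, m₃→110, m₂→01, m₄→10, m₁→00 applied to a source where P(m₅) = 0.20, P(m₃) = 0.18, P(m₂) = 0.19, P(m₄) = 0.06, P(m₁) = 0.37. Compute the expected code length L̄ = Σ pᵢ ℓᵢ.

L̄ = Σ pᵢ·ℓᵢ = 0.20·3 + 0.18·3 + 0.19·2 + 0.06·2 + 0.37·2 = 2.38 bits/symbol.

2.38 bits/symbol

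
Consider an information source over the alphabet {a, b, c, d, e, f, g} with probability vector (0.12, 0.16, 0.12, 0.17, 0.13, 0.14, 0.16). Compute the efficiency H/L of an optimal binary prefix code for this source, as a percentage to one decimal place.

98.7%

Entropy H = −Σ p log₂ p ≈ 2.7945 bits.
Huffman merges: 3/25+3/25→6/25; 13/100+7/50→27/100; 4/25+4/25→8/25; 17/100+6/25→41/100; 27/100+8/25→59/100; 41/100+59/100→1. L = 283/100 ≈ 2.8300.
Efficiency = H/L = 2.7945/2.8300 = 98.7%.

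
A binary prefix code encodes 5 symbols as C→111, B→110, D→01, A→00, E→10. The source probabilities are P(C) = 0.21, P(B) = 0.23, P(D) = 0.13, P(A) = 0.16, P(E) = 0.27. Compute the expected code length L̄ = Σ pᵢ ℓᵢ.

L̄ = Σ pᵢ·ℓᵢ = 0.21·3 + 0.23·3 + 0.13·2 + 0.16·2 + 0.27·2 = 2.44 bits/symbol.

2.44 bits/symbol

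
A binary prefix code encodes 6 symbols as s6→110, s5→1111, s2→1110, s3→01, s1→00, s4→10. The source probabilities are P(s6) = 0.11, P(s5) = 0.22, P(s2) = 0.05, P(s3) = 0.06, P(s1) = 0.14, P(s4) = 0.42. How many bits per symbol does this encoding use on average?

L̄ = Σ pᵢ·ℓᵢ = 0.11·3 + 0.22·4 + 0.05·4 + 0.06·2 + 0.14·2 + 0.42·2 = 2.65 bits/symbol.

2.65 bits/symbol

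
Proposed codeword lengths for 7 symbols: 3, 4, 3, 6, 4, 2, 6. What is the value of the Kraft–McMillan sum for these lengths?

0.65625

With common denominator 2^6 = 64: Σ 2^(−ℓᵢ) = 8/64 + 4/64 + 8/64 + 1/64 + 4/64 + 16/64 + 1/64 = 42/64 = 0.65625.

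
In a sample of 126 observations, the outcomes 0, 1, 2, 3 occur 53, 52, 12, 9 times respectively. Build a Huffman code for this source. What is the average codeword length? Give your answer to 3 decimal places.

Probabilities are the counts divided by 126.
Repeatedly combine the two least-probable nodes; the expected code length is the sum of the merged weights.
merge 1/14 + 2/21 → 1/6
merge 1/6 + 26/63 → 73/126
merge 53/126 + 73/126 → 1
L = 1/6 + 73/126 + 1 = 110/63 ≈ 1.746 bits/symbol.

1.746 bits/symbol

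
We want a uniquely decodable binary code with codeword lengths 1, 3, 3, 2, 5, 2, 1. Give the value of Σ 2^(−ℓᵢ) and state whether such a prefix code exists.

With common denominator 2^5 = 32: Σ 2^(−ℓᵢ) = 16/32 + 4/32 + 4/32 + 8/32 + 1/32 + 8/32 + 16/32 = 57/32 = 1.78125.
Kraft's inequality requires Σ ≤ 1; here Σ = 1.78125 > 1, so no such prefix code exists.

1.78125; no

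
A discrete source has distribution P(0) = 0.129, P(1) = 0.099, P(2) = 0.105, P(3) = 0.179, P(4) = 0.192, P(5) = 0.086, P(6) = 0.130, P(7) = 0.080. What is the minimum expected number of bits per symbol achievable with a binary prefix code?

Repeatedly combine the two least-probable nodes; the expected code length is the sum of the merged weights.
merge 2/25 + 43/500 → 83/500
merge 99/1000 + 21/200 → 51/250
merge 129/1000 + 13/100 → 259/1000
merge 83/500 + 179/1000 → 69/200
merge 24/125 + 51/250 → 99/250
merge 259/1000 + 69/200 → 151/250
merge 99/250 + 151/250 → 1
L = 83/500 + 51/250 + 259/1000 + 69/200 + 99/250 + 151/250 + 1 = 1487/500 = 2.974 bits/symbol.

2.974 bits/symbol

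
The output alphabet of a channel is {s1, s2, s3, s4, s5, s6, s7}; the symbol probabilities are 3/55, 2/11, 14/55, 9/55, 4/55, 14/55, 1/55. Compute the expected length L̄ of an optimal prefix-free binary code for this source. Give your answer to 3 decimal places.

Repeatedly combine the two least-probable nodes; the expected code length is the sum of the merged weights.
merge 1/55 + 3/55 → 4/55
merge 4/55 + 4/55 → 8/55
merge 8/55 + 9/55 → 17/55
merge 2/11 + 14/55 → 24/55
merge 14/55 + 17/55 → 31/55
merge 24/55 + 31/55 → 1
L = 4/55 + 8/55 + 17/55 + 24/55 + 31/55 + 1 = 139/55 ≈ 2.527 bits/symbol.

2.527 bits/symbol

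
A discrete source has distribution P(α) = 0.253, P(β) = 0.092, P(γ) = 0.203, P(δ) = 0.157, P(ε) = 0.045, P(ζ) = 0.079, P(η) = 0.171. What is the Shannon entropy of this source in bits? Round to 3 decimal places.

H = −Σ pᵢ log₂ pᵢ.
−0.253·log₂(0.253) = 0.5016
−0.092·log₂(0.092) = 0.3167
−0.203·log₂(0.203) = 0.4670
−0.157·log₂(0.157) = 0.4194
−0.045·log₂(0.045) = 0.2013
−0.079·log₂(0.079) = 0.2893
−0.171·log₂(0.171) = 0.4357
Sum ≈ 2.6310 → 2.631 bits.

2.631 bits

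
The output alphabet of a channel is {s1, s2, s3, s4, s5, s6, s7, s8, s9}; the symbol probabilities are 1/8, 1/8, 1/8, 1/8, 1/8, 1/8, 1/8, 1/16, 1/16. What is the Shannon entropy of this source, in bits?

Each probability is a power of 1/2, so log₂(1/p) is an integer.
H = Σ p·log₂(1/p) = 1/8·3 + 1/8·3 + 1/8·3 + 1/8·3 + 1/8·3 + 1/8·3 + 1/8·3 + 1/16·4 + 1/16·4 = 3.125 bits.

3.125 bits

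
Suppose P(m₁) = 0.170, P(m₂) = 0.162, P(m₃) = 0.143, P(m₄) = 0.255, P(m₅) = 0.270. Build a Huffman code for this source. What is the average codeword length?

2.305 bits/symbol

Repeatedly combine the two least-probable nodes; the expected code length is the sum of the merged weights.
merge 143/1000 + 81/500 → 61/200
merge 17/100 + 51/200 → 17/40
merge 27/100 + 61/200 → 23/40
merge 17/40 + 23/40 → 1
L = 61/200 + 17/40 + 23/40 + 1 = 461/200 = 2.305 bits/symbol.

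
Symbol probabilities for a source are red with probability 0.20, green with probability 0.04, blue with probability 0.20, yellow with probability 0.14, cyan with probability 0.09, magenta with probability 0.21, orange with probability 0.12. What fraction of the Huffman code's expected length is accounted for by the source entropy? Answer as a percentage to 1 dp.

97.9%

Entropy H = −Σ p log₂ p ≈ 2.6642 bits.
Huffman merges: 1/25+9/100→13/100; 3/25+13/100→1/4; 7/50+1/5→17/50; 1/5+21/100→41/100; 1/4+17/50→59/100; 41/100+59/100→1. L = 68/25 ≈ 2.7200.
Efficiency = H/L = 2.6642/2.7200 = 97.9%.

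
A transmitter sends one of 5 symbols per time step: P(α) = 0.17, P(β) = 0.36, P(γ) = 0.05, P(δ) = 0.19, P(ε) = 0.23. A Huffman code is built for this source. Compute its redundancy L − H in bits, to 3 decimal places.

0.096 bits

Entropy H = −Σ p log₂ p ≈ 2.1242 bits.
Huffman merges: 1/20+17/100→11/50; 19/100+11/50→41/100; 23/100+9/25→59/100; 41/100+59/100→1. L = 111/50 ≈ 2.2200.
L − H = 2.2200 − 2.1242 = 0.096 bits.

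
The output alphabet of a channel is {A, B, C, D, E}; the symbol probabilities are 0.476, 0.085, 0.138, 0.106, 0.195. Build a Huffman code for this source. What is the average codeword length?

Repeatedly combine the two least-probable nodes; the expected code length is the sum of the merged weights.
merge 17/200 + 53/500 → 191/1000
merge 69/500 + 191/1000 → 329/1000
merge 39/200 + 329/1000 → 131/250
merge 119/250 + 131/250 → 1
L = 191/1000 + 329/1000 + 131/250 + 1 = 511/250 = 2.044 bits/symbol.

2.044 bits/symbol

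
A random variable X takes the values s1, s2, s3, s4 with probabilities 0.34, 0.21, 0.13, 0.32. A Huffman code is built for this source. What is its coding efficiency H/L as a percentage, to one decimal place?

Entropy H = −Σ p log₂ p ≈ 1.9107 bits.
Huffman merges: 13/100+21/100→17/50; 8/25+17/50→33/50; 17/50+33/50→1. L = 2 ≈ 2.0000.
Efficiency = H/L = 1.9107/2.0000 = 95.5%.

95.5%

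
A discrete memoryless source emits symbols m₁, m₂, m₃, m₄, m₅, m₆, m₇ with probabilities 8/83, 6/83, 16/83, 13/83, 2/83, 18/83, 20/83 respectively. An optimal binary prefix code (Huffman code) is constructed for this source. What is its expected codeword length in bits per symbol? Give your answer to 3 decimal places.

2.639 bits/symbol

Repeatedly combine the two least-probable nodes; the expected code length is the sum of the merged weights.
merge 2/83 + 6/83 → 8/83
merge 8/83 + 8/83 → 16/83
merge 13/83 + 16/83 → 29/83
merge 16/83 + 18/83 → 34/83
merge 20/83 + 29/83 → 49/83
merge 34/83 + 49/83 → 1
L = 8/83 + 16/83 + 29/83 + 34/83 + 49/83 + 1 = 219/83 ≈ 2.639 bits/symbol.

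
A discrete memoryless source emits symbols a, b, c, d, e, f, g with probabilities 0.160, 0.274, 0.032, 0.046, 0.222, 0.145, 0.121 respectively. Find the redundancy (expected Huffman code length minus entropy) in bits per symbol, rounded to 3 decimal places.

Entropy H = −Σ p log₂ p ≈ 2.5527 bits.
Huffman merges: 4/125+23/500→39/500; 39/500+121/1000→199/1000; 29/200+4/25→61/200; 199/1000+111/500→421/1000; 137/500+61/200→579/1000; 421/1000+579/1000→1. L = 1291/500 ≈ 2.5820.
L − H = 2.5820 − 2.5527 = 0.029 bits.

0.029 bits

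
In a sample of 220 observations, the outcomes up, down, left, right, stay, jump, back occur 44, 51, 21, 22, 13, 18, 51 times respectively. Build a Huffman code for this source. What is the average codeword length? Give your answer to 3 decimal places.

Probabilities are the counts divided by 220.
Repeatedly combine the two least-probable nodes; the expected code length is the sum of the merged weights.
merge 13/220 + 9/110 → 31/220
merge 21/220 + 1/10 → 43/220
merge 31/220 + 43/220 → 37/110
merge 1/5 + 51/220 → 19/44
merge 51/220 + 37/110 → 25/44
merge 19/44 + 25/44 → 1
L = 31/220 + 43/220 + 37/110 + 19/44 + 25/44 + 1 = 147/55 ≈ 2.673 bits/symbol.

2.673 bits/symbol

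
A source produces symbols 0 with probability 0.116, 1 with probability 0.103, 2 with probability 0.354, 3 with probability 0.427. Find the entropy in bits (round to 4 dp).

1.7529 bits

H = −Σ pᵢ log₂ pᵢ.
−0.116·log₂(0.116) = 0.3605
−0.103·log₂(0.103) = 0.3378
−0.354·log₂(0.354) = 0.5304
−0.427·log₂(0.427) = 0.5242
Sum ≈ 1.7529 → 1.7529 bits.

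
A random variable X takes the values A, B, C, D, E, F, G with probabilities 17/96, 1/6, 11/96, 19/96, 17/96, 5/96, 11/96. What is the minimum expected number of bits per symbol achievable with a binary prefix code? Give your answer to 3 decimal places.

Repeatedly combine the two least-probable nodes; the expected code length is the sum of the merged weights.
merge 5/96 + 11/96 → 1/6
merge 11/96 + 1/6 → 9/32
merge 1/6 + 17/96 → 11/32
merge 17/96 + 19/96 → 3/8
merge 9/32 + 11/32 → 5/8
merge 3/8 + 5/8 → 1
L = 1/6 + 9/32 + 11/32 + 3/8 + 5/8 + 1 = 67/24 ≈ 2.792 bits/symbol.

2.792 bits/symbol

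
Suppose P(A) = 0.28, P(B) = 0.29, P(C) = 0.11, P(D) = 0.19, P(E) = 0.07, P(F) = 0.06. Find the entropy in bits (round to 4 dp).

2.3497 bits

H = −Σ pᵢ log₂ pᵢ.
−0.28·log₂(0.28) = 0.5142
−0.29·log₂(0.29) = 0.5179
−0.11·log₂(0.11) = 0.3503
−0.19·log₂(0.19) = 0.4552
−0.07·log₂(0.07) = 0.2686
−0.06·log₂(0.06) = 0.2435
Sum ≈ 2.3497 → 2.3497 bits.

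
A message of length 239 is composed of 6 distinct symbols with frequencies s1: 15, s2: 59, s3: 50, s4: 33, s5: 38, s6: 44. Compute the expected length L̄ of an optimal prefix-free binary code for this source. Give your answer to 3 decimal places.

2.544 bits/symbol

Probabilities are the counts divided by 239.
Repeatedly combine the two least-probable nodes; the expected code length is the sum of the merged weights.
merge 15/239 + 33/239 → 48/239
merge 38/239 + 44/239 → 82/239
merge 48/239 + 50/239 → 98/239
merge 59/239 + 82/239 → 141/239
merge 98/239 + 141/239 → 1
L = 48/239 + 82/239 + 98/239 + 141/239 + 1 = 608/239 ≈ 2.544 bits/symbol.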